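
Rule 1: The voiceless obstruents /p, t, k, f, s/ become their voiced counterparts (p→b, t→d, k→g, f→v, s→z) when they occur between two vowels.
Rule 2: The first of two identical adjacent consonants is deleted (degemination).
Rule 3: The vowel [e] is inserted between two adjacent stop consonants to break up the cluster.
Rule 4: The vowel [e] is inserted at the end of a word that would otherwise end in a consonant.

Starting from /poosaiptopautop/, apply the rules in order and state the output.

Rule 1 (intervocalic voicing): /s/ is a voiceless obstruent between vowels /o/ and /a/, so it voices to [z]. /p/ is a voiceless obstruent between vowels /o/ and /a/, so it voices to [b]. /t/ is a voiceless obstruent between vowels /u/ and /o/, so it voices to [d]. /poosaiptopautop/ → poozaiptobaudop.
Rule 2 (degemination): no segment meets the environment; /poozaiptobaudop/ is unchanged.
Rule 3 (stop-cluster e-epenthesis): /p/ and /t/ form a stop–stop cluster, so [e] is inserted between them. /poozaiptobaudop/ → poozaipetobaudop.
Rule 4 (final e-epenthesis): the form ends in the consonant /p/, so [e] is inserted word-finally. /poozaipetobaudop/ → poozaipetobaudope.

poozaipetobaudope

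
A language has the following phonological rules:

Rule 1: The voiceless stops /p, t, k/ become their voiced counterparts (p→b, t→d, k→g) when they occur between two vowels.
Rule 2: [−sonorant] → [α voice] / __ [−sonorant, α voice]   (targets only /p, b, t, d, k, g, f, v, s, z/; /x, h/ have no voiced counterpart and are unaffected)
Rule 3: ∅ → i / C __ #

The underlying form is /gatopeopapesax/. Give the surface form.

Rule 1 (intervocalic voicing): /t/ is a voiceless stop between vowels /a/ and /o/, so it voices to [d]. /p/ is a voiceless stop between vowels /o/ and /e/, so it voices to [b]. /p/ is a voiceless stop between vowels /o/ and /a/, so it voices to [b]. /p/ is a voiceless stop between vowels /a/ and /e/, so it voices to [b]. /gatopeopapesax/ → gadobeobabesax.
Rule 2 (regressive voicing assimilation): no segment meets the environment; /gadobeobabesax/ is unchanged.
Rule 3 (final i-epenthesis): the form ends in the consonant /x/, so [i] is inserted word-finally. /gadobeobabesax/ → gadobeobabesaxi.

gadobeobabesaxi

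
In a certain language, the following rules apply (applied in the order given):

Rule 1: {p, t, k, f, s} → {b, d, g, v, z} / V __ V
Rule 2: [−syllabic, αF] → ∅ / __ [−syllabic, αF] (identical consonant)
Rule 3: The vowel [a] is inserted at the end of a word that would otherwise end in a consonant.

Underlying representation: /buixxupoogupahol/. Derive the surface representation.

Rule 1 (intervocalic voicing): /p/ is a voiceless obstruent between vowels /u/ and /o/, so it voices to [b]. /p/ is a voiceless obstruent between vowels /u/ and /a/, so it voices to [b]. /buixxupoogupahol/ → buixxuboogubahol.
Rule 2 (degemination): /xx/ is a geminate; the first /x/ deletes. /buixxuboogubahol/ → buixuboogubahol.
Rule 3 (final a-epenthesis): the form ends in the consonant /l/, so [a] is inserted word-finally. /buixuboogubahol/ → buixuboogubahola.

buixuboogubahola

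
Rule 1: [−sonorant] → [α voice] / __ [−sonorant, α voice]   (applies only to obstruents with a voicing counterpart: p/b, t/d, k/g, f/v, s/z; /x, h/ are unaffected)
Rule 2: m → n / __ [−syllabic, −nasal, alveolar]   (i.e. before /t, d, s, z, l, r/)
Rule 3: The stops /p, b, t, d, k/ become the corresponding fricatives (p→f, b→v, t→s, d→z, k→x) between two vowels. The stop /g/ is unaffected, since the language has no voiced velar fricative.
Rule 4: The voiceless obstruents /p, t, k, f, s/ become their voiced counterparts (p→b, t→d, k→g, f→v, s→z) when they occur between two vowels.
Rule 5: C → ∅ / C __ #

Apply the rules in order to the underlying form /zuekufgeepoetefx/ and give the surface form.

zuexuvgeevoezef

Rule 1 (regressive voicing assimilation): /f/ precedes the voiced obstruent /g/, so it voices to [v] by assimilation. /zuekufgeepoetefx/ → zuekuvgeepoetefx.
Rule 2 (nasal place assimilation): no segment meets the environment; /zuekuvgeepoetefx/ is unchanged.
Rule 3 (intervocalic spirantization): /k/ is a stop between vowels /e/ and /u/, so it spirantizes to the fricative [x]. /p/ is a stop between vowels /e/ and /o/, so it spirantizes to the fricative [f]. /t/ is a stop between vowels /e/ and /e/, so it spirantizes to the fricative [s]. /zuekuvgeepoetefx/ → zuexuvgeefoesefx.
Rule 4 (intervocalic voicing): /f/ is a voiceless obstruent between vowels /e/ and /o/, so it voices to [v]. /s/ is a voiceless obstruent between vowels /e/ and /e/, so it voices to [z]. /zuexuvgeefoesefx/ → zuexuvgeevoezefx.
Rule 5 (final cluster simplification): /x/ is the second consonant of a word-final cluster /fx/, so it deletes. /zuexuvgeevoezefx/ → zuexuvgeevoezef.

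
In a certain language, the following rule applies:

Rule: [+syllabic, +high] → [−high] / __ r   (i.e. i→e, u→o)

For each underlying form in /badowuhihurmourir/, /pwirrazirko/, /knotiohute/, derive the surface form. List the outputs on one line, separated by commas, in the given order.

/badowuhihurmourir/: /u/ is a high vowel immediately before /r/, so it lowers to [o]. /u/ is a high vowel immediately before /r/, so it lowers to [o]. /i/ is a high vowel immediately before /r/, so it lowers to [e]. → [badowuhihormoorer].
/pwirrazirko/: /i/ is a high vowel immediately before /r/, so it lowers to [e]. /i/ is a high vowel immediately before /r/, so it lowers to [e]. → [pwerrazerko].
/knotiohute/: the rule's environment is not met; surfaces unchanged as [knotiohute].

badowuhihormoorer, pwerrazerko, knotiohute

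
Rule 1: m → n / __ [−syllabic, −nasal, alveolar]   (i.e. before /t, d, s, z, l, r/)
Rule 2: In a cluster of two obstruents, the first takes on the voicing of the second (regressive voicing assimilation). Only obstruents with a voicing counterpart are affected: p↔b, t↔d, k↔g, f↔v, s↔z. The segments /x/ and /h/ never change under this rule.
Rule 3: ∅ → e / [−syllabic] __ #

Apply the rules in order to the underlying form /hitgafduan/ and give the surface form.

hidgavduane

Rule 1 (nasal place assimilation): no segment meets the environment; /hitgafduan/ is unchanged.
Rule 2 (regressive voicing assimilation): /t/ precedes the voiced obstruent /g/, so it voices to [d] by assimilation. /f/ precedes the voiced obstruent /d/, so it voices to [v] by assimilation. /hitgafduan/ → hidgavduan.
Rule 3 (final e-epenthesis): the form ends in the consonant /n/, so [e] is inserted word-finally. /hidgavduan/ → hidgavduane.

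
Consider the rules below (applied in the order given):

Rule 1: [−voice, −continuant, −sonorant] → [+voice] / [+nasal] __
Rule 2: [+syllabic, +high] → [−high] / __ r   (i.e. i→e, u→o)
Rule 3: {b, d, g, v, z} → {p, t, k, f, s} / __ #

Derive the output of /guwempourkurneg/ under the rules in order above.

guwemboorkornek

Rule 1 (post-nasal voicing): /p/ is a voiceless stop immediately after the nasal /m/, so it voices to [b]. /guwempourkurneg/ → guwembourkurneg.
Rule 2 (pre-rhotic lowering): /u/ is a high vowel immediately before /r/, so it lowers to [o]. /u/ is a high vowel immediately before /r/, so it lowers to [o]. /guwembourkurneg/ → guwemboorkorneg.
Rule 3 (final devoicing): /g/ is a voiced obstruent in word-final position, so it devoices to [k]. /guwemboorkorneg/ → guwemboorkornek.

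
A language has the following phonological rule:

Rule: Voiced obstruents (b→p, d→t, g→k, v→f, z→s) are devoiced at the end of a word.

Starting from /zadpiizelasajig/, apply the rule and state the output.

Scanning /zadpiizelasajig/: /z/ at position 1 is not in the conditioning environment; /d/ at position 3 is not in the conditioning environment; /z/ at position 7 is not in the conditioning environment; /g/ is a voiced obstruent in word-final position, so it devoices to [k].
Result: [zadpiizelasajik].

zadpiizelasajik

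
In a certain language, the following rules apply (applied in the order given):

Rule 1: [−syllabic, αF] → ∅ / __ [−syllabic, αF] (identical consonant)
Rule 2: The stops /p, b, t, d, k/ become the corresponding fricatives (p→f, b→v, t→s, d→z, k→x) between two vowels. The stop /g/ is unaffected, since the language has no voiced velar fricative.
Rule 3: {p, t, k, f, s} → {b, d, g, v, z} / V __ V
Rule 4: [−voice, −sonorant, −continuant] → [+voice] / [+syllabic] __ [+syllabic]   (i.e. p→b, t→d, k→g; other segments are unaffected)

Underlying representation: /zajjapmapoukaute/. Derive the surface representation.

zajapmavouxauze

Rule 1 (degemination): /jj/ is a geminate; the first /j/ deletes. /zajjapmapoukaute/ → zajapmapoukaute.
Rule 2 (intervocalic spirantization): /p/ is a stop between vowels /a/ and /o/, so it spirantizes to the fricative [f]. /k/ is a stop between vowels /u/ and /a/, so it spirantizes to the fricative [x]. /t/ is a stop between vowels /u/ and /e/, so it spirantizes to the fricative [s]. /zajapmapoukaute/ → zajapmafouxause.
Rule 3 (intervocalic voicing): /f/ is a voiceless obstruent between vowels /a/ and /o/, so it voices to [v]. /s/ is a voiceless obstruent between vowels /u/ and /e/, so it voices to [z]. /zajapmafouxause/ → zajapmavouxauze.
Rule 4 (intervocalic voicing): no segment meets the environment; /zajapmavouxauze/ is unchanged.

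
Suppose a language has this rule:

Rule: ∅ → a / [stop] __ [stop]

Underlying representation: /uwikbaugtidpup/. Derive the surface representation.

uwikabaugatidapup

/k/ and /b/ form a stop–stop cluster, so [a] is inserted between them.
/g/ and /t/ form a stop–stop cluster, so [a] is inserted between them.
/d/ and /p/ form a stop–stop cluster, so [a] is inserted between them.
Surface form: [uwikabaugatidapup].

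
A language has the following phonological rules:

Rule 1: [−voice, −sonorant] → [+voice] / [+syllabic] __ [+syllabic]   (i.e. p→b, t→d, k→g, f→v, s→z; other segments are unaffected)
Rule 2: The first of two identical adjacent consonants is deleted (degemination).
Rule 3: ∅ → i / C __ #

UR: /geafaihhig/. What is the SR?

geavaihigi

Rule 1 (intervocalic voicing): /f/ is a voiceless obstruent between vowels /a/ and /a/, so it voices to [v]. /geafaihhig/ → geavaihhig.
Rule 2 (degemination): /hh/ is a geminate; the first /h/ deletes. /geavaihhig/ → geavaihig.
Rule 3 (final i-epenthesis): the form ends in the consonant /g/, so [i] is inserted word-finally. /geavaihig/ → geavaihigi.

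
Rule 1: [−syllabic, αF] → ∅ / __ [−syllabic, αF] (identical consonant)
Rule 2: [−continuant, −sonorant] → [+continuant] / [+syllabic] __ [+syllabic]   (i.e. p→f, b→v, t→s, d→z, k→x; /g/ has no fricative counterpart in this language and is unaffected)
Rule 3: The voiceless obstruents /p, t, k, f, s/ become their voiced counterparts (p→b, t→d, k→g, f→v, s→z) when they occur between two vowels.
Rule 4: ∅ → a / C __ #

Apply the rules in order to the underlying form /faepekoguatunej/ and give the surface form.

Rule 1 (degemination): no segment meets the environment; /faepekoguatunej/ is unchanged.
Rule 2 (intervocalic spirantization): /p/ is a stop between vowels /e/ and /e/, so it spirantizes to the fricative [f]. /k/ is a stop between vowels /e/ and /o/, so it spirantizes to the fricative [x]. /t/ is a stop between vowels /a/ and /u/, so it spirantizes to the fricative [s]. /faepekoguatunej/ → faefexoguasunej.
Rule 3 (intervocalic voicing): /f/ is a voiceless obstruent between vowels /e/ and /e/, so it voices to [v]. /s/ is a voiceless obstruent between vowels /a/ and /u/, so it voices to [z]. /faefexoguasunej/ → faevexoguazunej.
Rule 4 (final a-epenthesis): the form ends in the consonant /j/, so [a] is inserted word-finally. /faevexoguazunej/ → faevexoguazuneja.

faevexoguazuneja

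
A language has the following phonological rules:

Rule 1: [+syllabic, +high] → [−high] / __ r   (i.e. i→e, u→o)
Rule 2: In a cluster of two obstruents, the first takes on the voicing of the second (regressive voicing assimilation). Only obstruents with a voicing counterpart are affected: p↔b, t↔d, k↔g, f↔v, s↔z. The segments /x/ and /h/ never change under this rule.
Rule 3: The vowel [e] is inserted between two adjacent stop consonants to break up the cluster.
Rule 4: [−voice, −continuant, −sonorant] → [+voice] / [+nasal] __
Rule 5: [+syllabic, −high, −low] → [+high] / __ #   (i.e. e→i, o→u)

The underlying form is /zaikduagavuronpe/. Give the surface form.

Rule 1 (pre-rhotic lowering): /u/ is a high vowel immediately before /r/, so it lowers to [o]. /zaikduagavuronpe/ → zaikduagavoronpe.
Rule 2 (regressive voicing assimilation): /k/ precedes the voiced obstruent /d/, so it voices to [g] by assimilation. /zaikduagavoronpe/ → zaigduagavoronpe.
Rule 3 (stop-cluster e-epenthesis): /g/ and /d/ form a stop–stop cluster, so [e] is inserted between them. /zaigduagavoronpe/ → zaigeduagavoronpe.
Rule 4 (post-nasal voicing): /p/ is a voiceless stop immediately after the nasal /n/, so it voices to [b]. /zaigeduagavoronpe/ → zaigeduagavoronbe.
Rule 5 (final vowel raising): /e/ is a mid vowel in word-final position, so it raises to [i]. /zaigeduagavoronbe/ → zaigeduagavoronbi.

zaigeduagavoronbi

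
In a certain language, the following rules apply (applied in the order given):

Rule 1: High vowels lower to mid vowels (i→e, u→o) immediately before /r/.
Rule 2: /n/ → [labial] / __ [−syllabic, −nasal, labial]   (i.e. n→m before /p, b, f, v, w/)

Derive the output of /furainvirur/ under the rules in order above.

foraimveror

Rule 1 (pre-rhotic lowering): /u/ is a high vowel immediately before /r/, so it lowers to [o]. /i/ is a high vowel immediately before /r/, so it lowers to [e]. /u/ is a high vowel immediately before /r/, so it lowers to [o]. /furainvirur/ → forainveror.
Rule 2 (nasal place assimilation): /n/ precedes the labial consonant /v/, so it assimilates in place to [m]. /forainveror/ → foraimveror.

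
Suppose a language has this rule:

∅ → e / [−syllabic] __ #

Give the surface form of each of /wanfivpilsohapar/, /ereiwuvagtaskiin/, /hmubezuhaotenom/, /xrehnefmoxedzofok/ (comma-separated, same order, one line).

wanfivpilsohapare, ereiwuvagtaskiine, hmubezuhaotenome, xrehnefmoxedzofoke

/wanfivpilsohapar/: the form ends in the consonant /r/, so [e] is inserted word-finally. → [wanfivpilsohapare].
/ereiwuvagtaskiin/: the form ends in the consonant /n/, so [e] is inserted word-finally. → [ereiwuvagtaskiine].
/hmubezuhaotenom/: the form ends in the consonant /m/, so [e] is inserted word-finally. → [hmubezuhaotenome].
/xrehnefmoxedzofok/: the form ends in the consonant /k/, so [e] is inserted word-finally. → [xrehnefmoxedzofoke].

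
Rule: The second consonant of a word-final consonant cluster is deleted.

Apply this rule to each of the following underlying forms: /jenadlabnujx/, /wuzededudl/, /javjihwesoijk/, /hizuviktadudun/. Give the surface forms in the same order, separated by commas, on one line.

/jenadlabnujx/: /x/ is the second consonant of a word-final cluster /jx/, so it deletes. → [jenadlabnuj].
/wuzededudl/: /l/ is the second consonant of a word-final cluster /dl/, so it deletes. → [wuzededud].
/javjihwesoijk/: /k/ is the second consonant of a word-final cluster /jk/, so it deletes. → [javjihwesoij].
/hizuviktadudun/: the rule's environment is not met; surfaces unchanged as [hizuviktadudun].

jenadlabnuj, wuzededud, javjihwesoij, hizuviktadudun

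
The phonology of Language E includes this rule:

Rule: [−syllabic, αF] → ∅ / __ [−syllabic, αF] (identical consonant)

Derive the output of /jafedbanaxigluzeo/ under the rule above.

No segment of /jafedbanaxigluzeo/ meets the structural description of the rule, so the form surfaces unchanged.

jafedbanaxigluzeo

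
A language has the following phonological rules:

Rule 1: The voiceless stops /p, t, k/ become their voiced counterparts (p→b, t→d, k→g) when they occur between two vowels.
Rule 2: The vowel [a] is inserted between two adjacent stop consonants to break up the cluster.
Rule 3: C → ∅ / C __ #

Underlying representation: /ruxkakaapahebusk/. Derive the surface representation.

Rule 1 (intervocalic voicing): /k/ is a voiceless stop between vowels /a/ and /a/, so it voices to [g]. /p/ is a voiceless stop between vowels /a/ and /a/, so it voices to [b]. /ruxkakaapahebusk/ → ruxkagaabahebusk.
Rule 2 (stop-cluster a-epenthesis): no segment meets the environment; /ruxkagaabahebusk/ is unchanged.
Rule 3 (final cluster simplification): /k/ is the second consonant of a word-final cluster /sk/, so it deletes. /ruxkagaabahebusk/ → ruxkagaabahebus.

ruxkagaabahebus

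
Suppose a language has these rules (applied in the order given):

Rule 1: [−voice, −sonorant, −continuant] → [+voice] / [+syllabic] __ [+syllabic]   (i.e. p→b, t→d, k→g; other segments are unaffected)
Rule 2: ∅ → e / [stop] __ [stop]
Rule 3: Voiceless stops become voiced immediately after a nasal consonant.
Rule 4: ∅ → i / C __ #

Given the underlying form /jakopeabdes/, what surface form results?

Rule 1 (intervocalic voicing): /k/ is a voiceless stop between vowels /a/ and /o/, so it voices to [g]. /p/ is a voiceless stop between vowels /o/ and /e/, so it voices to [b]. /jakopeabdes/ → jagobeabdes.
Rule 2 (stop-cluster e-epenthesis): /b/ and /d/ form a stop–stop cluster, so [e] is inserted between them. /jagobeabdes/ → jagobeabedes.
Rule 3 (post-nasal voicing): no segment meets the environment; /jagobeabedes/ is unchanged.
Rule 4 (final i-epenthesis): the form ends in the consonant /s/, so [i] is inserted word-finally. /jagobeabedes/ → jagobeabedesi.

jagobeabedesi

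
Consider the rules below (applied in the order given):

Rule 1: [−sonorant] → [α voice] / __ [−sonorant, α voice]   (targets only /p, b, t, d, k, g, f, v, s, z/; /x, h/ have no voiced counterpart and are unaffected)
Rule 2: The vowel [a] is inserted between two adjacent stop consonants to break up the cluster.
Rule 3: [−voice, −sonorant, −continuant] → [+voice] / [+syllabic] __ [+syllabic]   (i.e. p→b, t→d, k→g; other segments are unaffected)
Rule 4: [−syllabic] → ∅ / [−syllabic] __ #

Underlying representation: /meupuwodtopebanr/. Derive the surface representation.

meubuwodadobeban

Rule 1 (regressive voicing assimilation): /d/ precedes the voiceless obstruent /t/, so it devoices to [t] by assimilation. /meupuwodtopebanr/ → meupuwottopebanr.
Rule 2 (stop-cluster a-epenthesis): /t/ and /t/ form a stop–stop cluster, so [a] is inserted between them. /meupuwottopebanr/ → meupuwotatopebanr.
Rule 3 (intervocalic voicing): /p/ is a voiceless stop between vowels /u/ and /u/, so it voices to [b]. /t/ is a voiceless stop between vowels /o/ and /a/, so it voices to [d]. /t/ is a voiceless stop between vowels /a/ and /o/, so it voices to [d]. /p/ is a voiceless stop between vowels /o/ and /e/, so it voices to [b]. /meupuwotatopebanr/ → meubuwodadobebanr.
Rule 4 (final cluster simplification): /r/ is the second consonant of a word-final cluster /nr/, so it deletes. /meubuwodadobebanr/ → meubuwodadobeban.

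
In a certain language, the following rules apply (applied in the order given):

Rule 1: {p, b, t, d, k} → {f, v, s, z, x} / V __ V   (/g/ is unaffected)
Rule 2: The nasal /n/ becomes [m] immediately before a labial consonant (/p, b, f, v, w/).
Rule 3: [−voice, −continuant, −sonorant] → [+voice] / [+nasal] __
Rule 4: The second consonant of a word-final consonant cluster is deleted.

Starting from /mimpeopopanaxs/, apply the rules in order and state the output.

Rule 1 (intervocalic spirantization): /p/ is a stop between vowels /o/ and /o/, so it spirantizes to the fricative [f]. /p/ is a stop between vowels /o/ and /a/, so it spirantizes to the fricative [f]. /mimpeopopanaxs/ → mimpeofofanaxs.
Rule 2 (nasal place assimilation): no segment meets the environment; /mimpeofofanaxs/ is unchanged.
Rule 3 (post-nasal voicing): /p/ is a voiceless stop immediately after the nasal /m/, so it voices to [b]. /mimpeofofanaxs/ → mimbeofofanaxs.
Rule 4 (final cluster simplification): /s/ is the second consonant of a word-final cluster /xs/, so it deletes. /mimbeofofanaxs/ → mimbeofofanax.

mimbeofofanax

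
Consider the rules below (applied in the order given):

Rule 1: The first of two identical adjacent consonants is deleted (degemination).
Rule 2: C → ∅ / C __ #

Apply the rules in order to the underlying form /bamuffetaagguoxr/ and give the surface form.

bamufetaaguox

Rule 1 (degemination): /ff/ is a geminate; the first /f/ deletes. /gg/ is a geminate; the first /g/ deletes. /bamuffetaagguoxr/ → bamufetaaguoxr.
Rule 2 (final cluster simplification): /r/ is the second consonant of a word-final cluster /xr/, so it deletes. /bamufetaaguoxr/ → bamufetaaguox.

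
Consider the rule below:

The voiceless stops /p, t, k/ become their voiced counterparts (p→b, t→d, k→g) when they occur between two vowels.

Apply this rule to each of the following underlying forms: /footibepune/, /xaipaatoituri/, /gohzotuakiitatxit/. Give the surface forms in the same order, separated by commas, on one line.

/footibepune/: /t/ is a voiceless stop between vowels /o/ and /i/, so it voices to [d]. /p/ is a voiceless stop between vowels /e/ and /u/, so it voices to [b]. → [foodibebune].
/xaipaatoituri/: /p/ is a voiceless stop between vowels /i/ and /a/, so it voices to [b]. /t/ is a voiceless stop between vowels /a/ and /o/, so it voices to [d]. /t/ is a voiceless stop between vowels /i/ and /u/, so it voices to [d]. → [xaibaadoiduri].
/gohzotuakiitatxit/: /t/ is a voiceless stop between vowels /o/ and /u/, so it voices to [d]. /k/ is a voiceless stop between vowels /a/ and /i/, so it voices to [g]. /t/ is a voiceless stop between vowels /i/ and /a/, so it voices to [d]. → [gohzoduagiidatxit].

foodibebune, xaibaadoiduri, gohzoduagiidatxit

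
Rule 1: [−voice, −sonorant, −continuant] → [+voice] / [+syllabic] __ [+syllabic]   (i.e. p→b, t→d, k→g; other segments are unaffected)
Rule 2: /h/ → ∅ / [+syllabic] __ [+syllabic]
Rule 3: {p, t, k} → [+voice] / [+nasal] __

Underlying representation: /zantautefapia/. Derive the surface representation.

zandaudefabia

Rule 1 (intervocalic voicing): /t/ is a voiceless stop between vowels /u/ and /e/, so it voices to [d]. /p/ is a voiceless stop between vowels /a/ and /i/, so it voices to [b]. /zantautefapia/ → zantaudefabia.
Rule 2 (intervocalic h-deletion): no segment meets the environment; /zantaudefabia/ is unchanged.
Rule 3 (post-nasal voicing): /t/ is a voiceless stop immediately after the nasal /n/, so it voices to [d]. /zantaudefabia/ → zandaudefabia.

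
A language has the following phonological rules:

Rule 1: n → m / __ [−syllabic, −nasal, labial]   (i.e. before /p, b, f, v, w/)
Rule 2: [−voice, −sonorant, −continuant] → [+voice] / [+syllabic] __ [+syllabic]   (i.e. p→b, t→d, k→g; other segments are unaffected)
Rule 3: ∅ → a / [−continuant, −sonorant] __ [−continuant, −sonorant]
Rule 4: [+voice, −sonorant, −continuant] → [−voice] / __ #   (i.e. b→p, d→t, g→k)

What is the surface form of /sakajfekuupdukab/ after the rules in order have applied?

Rule 1 (nasal place assimilation): no segment meets the environment; /sakajfekuupdukab/ is unchanged.
Rule 2 (intervocalic voicing): /k/ is a voiceless stop between vowels /a/ and /a/, so it voices to [g]. /k/ is a voiceless stop between vowels /e/ and /u/, so it voices to [g]. /k/ is a voiceless stop between vowels /u/ and /a/, so it voices to [g]. /sakajfekuupdukab/ → sagajfeguupdugab.
Rule 3 (stop-cluster a-epenthesis): /p/ and /d/ form a stop–stop cluster, so [a] is inserted between them. /sagajfeguupdugab/ → sagajfeguupadugab.
Rule 4 (final devoicing): /b/ is a voiced stop in word-final position, so it devoices to [p]. /sagajfeguupadugab/ → sagajfeguupadugap.

sagajfeguupadugap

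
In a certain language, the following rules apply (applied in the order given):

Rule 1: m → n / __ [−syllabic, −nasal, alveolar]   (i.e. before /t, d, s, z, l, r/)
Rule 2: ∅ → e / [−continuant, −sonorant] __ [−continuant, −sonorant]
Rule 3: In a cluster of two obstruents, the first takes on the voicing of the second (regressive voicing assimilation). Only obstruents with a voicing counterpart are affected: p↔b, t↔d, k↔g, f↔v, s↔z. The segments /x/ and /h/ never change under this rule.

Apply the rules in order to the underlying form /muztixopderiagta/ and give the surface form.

Rule 1 (nasal place assimilation): no segment meets the environment; /muztixopderiagta/ is unchanged.
Rule 2 (stop-cluster e-epenthesis): /p/ and /d/ form a stop–stop cluster, so [e] is inserted between them. /g/ and /t/ form a stop–stop cluster, so [e] is inserted between them. /muztixopderiagta/ → muztixopederiageta.
Rule 3 (regressive voicing assimilation): /z/ precedes the voiceless obstruent /t/, so it devoices to [s] by assimilation. /muztixopederiageta/ → mustixopederiageta.

mustixopederiageta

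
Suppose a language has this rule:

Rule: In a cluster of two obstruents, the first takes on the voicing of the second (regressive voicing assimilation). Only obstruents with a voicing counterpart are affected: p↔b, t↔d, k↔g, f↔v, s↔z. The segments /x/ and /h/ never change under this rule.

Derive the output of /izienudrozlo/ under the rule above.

izienudrozlo

No segment of /izienudrozlo/ meets the structural description of the rule, so the form surfaces unchanged.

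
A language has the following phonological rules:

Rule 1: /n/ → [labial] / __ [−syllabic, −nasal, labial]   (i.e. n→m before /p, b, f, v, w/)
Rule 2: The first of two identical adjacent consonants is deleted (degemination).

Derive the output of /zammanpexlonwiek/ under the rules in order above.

zamampexlomwiek

Rule 1 (nasal place assimilation): /n/ precedes the labial consonant /p/, so it assimilates in place to [m]. /n/ precedes the labial consonant /w/, so it assimilates in place to [m]. /zammanpexlonwiek/ → zammampexlomwiek.
Rule 2 (degemination): /mm/ is a geminate; the first /m/ deletes. /zammampexlomwiek/ → zamampexlomwiek.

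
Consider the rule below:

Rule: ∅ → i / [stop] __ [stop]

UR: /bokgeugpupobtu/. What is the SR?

/k/ and /g/ form a stop–stop cluster, so [i] is inserted between them.
/g/ and /p/ form a stop–stop cluster, so [i] is inserted between them.
/b/ and /t/ form a stop–stop cluster, so [i] is inserted between them.
Surface form: [bokigeugipupobitu].

bokigeugipupobitu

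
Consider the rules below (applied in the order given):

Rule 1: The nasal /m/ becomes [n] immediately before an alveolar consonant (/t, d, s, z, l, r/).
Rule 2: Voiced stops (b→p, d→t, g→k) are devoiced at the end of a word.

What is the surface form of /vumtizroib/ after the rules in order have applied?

vuntizroip

Rule 1 (nasal place assimilation): /m/ precedes the alveolar consonant /t/, so it assimilates in place to [n]. /vumtizroib/ → vuntizroib.
Rule 2 (final devoicing): /b/ is a voiced stop in word-final position, so it devoices to [p]. /vuntizroib/ → vuntizroip.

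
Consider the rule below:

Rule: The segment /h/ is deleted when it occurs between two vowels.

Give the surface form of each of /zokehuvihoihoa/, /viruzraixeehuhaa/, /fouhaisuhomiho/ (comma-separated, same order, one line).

zokeuvioioa, viruzraixeeuaa, fouaisuomio

/zokehuvihoihoa/: /h/ occurs between vowels /e/ and /u/, so it deletes. /h/ occurs between vowels /i/ and /o/, so it deletes. /h/ occurs between vowels /i/ and /o/, so it deletes. → [zokeuvioioa].
/viruzraixeehuhaa/: /h/ occurs between vowels /e/ and /u/, so it deletes. /h/ occurs between vowels /u/ and /a/, so it deletes. → [viruzraixeeuaa].
/fouhaisuhomiho/: /h/ occurs between vowels /u/ and /a/, so it deletes. /h/ occurs between vowels /u/ and /o/, so it deletes. /h/ occurs between vowels /i/ and /o/, so it deletes. → [fouaisuomio].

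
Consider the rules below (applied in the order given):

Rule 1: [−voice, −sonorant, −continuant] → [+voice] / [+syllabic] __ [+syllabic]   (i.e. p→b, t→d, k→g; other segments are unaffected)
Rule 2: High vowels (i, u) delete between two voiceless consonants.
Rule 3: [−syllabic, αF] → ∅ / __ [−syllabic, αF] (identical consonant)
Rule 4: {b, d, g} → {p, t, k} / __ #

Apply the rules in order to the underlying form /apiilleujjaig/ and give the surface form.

abiileujaik

Rule 1 (intervocalic voicing): /p/ is a voiceless stop between vowels /a/ and /i/, so it voices to [b]. /apiilleujjaig/ → abiilleujjaig.
Rule 2 (high vowel syncope): no segment meets the environment; /abiilleujjaig/ is unchanged.
Rule 3 (degemination): /ll/ is a geminate; the first /l/ deletes. /jj/ is a geminate; the first /j/ deletes. /abiilleujjaig/ → abiileujaig.
Rule 4 (final devoicing): /g/ is a voiced stop in word-final position, so it devoices to [k]. /abiileujaig/ → abiileujaik.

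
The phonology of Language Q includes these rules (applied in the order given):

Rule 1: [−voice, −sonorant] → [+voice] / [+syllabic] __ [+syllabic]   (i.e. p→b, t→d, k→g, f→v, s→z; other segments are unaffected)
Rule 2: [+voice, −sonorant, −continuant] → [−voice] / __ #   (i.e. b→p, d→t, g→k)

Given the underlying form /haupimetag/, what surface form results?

haubimedak

Rule 1 (intervocalic voicing): /p/ is a voiceless obstruent between vowels /u/ and /i/, so it voices to [b]. /t/ is a voiceless obstruent between vowels /e/ and /a/, so it voices to [d]. /haupimetag/ → haubimedag.
Rule 2 (final devoicing): /g/ is a voiced stop in word-final position, so it devoices to [k]. /haubimedag/ → haubimedak.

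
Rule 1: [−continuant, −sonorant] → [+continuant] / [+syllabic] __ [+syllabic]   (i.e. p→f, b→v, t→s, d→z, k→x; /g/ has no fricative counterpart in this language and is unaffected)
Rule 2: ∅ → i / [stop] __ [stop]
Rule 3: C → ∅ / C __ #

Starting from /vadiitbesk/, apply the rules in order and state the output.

Rule 1 (intervocalic spirantization): /d/ is a stop between vowels /a/ and /i/, so it spirantizes to the fricative [z]. /vadiitbesk/ → vaziitbesk.
Rule 2 (stop-cluster i-epenthesis): /t/ and /b/ form a stop–stop cluster, so [i] is inserted between them. /vaziitbesk/ → vaziitibesk.
Rule 3 (final cluster simplification): /k/ is the second consonant of a word-final cluster /sk/, so it deletes. /vaziitibesk/ → vaziitibes.

vaziitibes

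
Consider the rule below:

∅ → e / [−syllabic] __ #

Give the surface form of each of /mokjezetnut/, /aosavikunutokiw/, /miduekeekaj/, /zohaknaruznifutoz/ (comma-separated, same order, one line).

/mokjezetnut/: the form ends in the consonant /t/, so [e] is inserted word-finally. → [mokjezetnute].
/aosavikunutokiw/: the form ends in the consonant /w/, so [e] is inserted word-finally. → [aosavikunutokiwe].
/miduekeekaj/: the form ends in the consonant /j/, so [e] is inserted word-finally. → [miduekeekaje].
/zohaknaruznifutoz/: the form ends in the consonant /z/, so [e] is inserted word-finally. → [zohaknaruznifutoze].

mokjezetnute, aosavikunutokiwe, miduekeekaje, zohaknaruznifutoze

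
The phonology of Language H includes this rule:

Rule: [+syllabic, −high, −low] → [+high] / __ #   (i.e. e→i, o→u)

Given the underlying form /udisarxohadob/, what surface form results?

udisarxohadob

No segment of /udisarxohadob/ meets the structural description of the rule, so the form surfaces unchanged.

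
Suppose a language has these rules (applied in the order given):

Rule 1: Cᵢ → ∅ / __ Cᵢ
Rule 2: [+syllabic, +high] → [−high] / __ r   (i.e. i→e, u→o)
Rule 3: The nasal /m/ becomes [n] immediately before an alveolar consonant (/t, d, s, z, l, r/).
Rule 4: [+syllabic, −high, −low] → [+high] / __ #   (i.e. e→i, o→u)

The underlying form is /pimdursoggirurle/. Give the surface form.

pindorsogerorli

Rule 1 (degemination): /gg/ is a geminate; the first /g/ deletes. /pimdursoggirurle/ → pimdursogirurle.
Rule 2 (pre-rhotic lowering): /u/ is a high vowel immediately before /r/, so it lowers to [o]. /i/ is a high vowel immediately before /r/, so it lowers to [e]. /u/ is a high vowel immediately before /r/, so it lowers to [o]. /pimdursogirurle/ → pimdorsogerorle.
Rule 3 (nasal place assimilation): /m/ precedes the alveolar consonant /d/, so it assimilates in place to [n]. /pimdorsogerorle/ → pindorsogerorle.
Rule 4 (final vowel raising): /e/ is a mid vowel in word-final position, so it raises to [i]. /pindorsogerorle/ → pindorsogerorli.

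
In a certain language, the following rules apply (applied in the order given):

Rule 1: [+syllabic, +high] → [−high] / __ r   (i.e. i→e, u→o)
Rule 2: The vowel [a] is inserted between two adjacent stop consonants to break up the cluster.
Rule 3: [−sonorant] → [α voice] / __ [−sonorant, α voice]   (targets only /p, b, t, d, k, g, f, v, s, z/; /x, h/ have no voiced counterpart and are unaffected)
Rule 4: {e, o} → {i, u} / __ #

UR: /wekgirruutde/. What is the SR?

Rule 1 (pre-rhotic lowering): /i/ is a high vowel immediately before /r/, so it lowers to [e]. /wekgirruutde/ → wekgerruutde.
Rule 2 (stop-cluster a-epenthesis): /k/ and /g/ form a stop–stop cluster, so [a] is inserted between them. /t/ and /d/ form a stop–stop cluster, so [a] is inserted between them. /wekgerruutde/ → wekagerruutade.
Rule 3 (regressive voicing assimilation): no segment meets the environment; /wekagerruutade/ is unchanged.
Rule 4 (final vowel raising): /e/ is a mid vowel in word-final position, so it raises to [i]. /wekagerruutade/ → wekagerruutadi.

wekagerruutadi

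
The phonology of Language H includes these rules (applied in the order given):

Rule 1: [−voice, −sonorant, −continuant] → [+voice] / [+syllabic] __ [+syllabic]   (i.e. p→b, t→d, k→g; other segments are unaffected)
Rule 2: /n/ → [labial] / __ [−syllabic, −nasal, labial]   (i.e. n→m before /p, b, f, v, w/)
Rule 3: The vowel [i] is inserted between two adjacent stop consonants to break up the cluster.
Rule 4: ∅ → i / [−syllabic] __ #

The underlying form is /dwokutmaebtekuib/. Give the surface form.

Rule 1 (intervocalic voicing): /k/ is a voiceless stop between vowels /o/ and /u/, so it voices to [g]. /k/ is a voiceless stop between vowels /e/ and /u/, so it voices to [g]. /dwokutmaebtekuib/ → dwogutmaebteguib.
Rule 2 (nasal place assimilation): no segment meets the environment; /dwogutmaebteguib/ is unchanged.
Rule 3 (stop-cluster i-epenthesis): /b/ and /t/ form a stop–stop cluster, so [i] is inserted between them. /dwogutmaebteguib/ → dwogutmaebiteguib.
Rule 4 (final i-epenthesis): the form ends in the consonant /b/, so [i] is inserted word-finally. /dwogutmaebiteguib/ → dwogutmaebiteguibi.

dwogutmaebiteguibi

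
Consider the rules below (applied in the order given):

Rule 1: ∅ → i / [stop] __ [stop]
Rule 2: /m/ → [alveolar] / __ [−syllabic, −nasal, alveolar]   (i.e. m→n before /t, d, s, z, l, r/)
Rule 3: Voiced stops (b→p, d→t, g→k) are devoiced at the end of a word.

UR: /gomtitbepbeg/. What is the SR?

gontitibepibek

Rule 1 (stop-cluster i-epenthesis): /t/ and /b/ form a stop–stop cluster, so [i] is inserted between them. /p/ and /b/ form a stop–stop cluster, so [i] is inserted between them. /gomtitbepbeg/ → gomtitibepibeg.
Rule 2 (nasal place assimilation): /m/ precedes the alveolar consonant /t/, so it assimilates in place to [n]. /gomtitibepibeg/ → gontitibepibeg.
Rule 3 (final devoicing): /g/ is a voiced stop in word-final position, so it devoices to [k]. /gontitibepibeg/ → gontitibepibek.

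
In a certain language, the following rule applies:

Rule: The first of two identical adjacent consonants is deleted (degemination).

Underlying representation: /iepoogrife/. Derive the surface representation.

iepoogrife

No segment of /iepoogrife/ meets the structural description of the rule, so the form surfaces unchanged.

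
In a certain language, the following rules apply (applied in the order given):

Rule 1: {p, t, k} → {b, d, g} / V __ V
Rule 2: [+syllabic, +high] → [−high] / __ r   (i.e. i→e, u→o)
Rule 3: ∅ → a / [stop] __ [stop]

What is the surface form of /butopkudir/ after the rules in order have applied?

Rule 1 (intervocalic voicing): /t/ is a voiceless stop between vowels /u/ and /o/, so it voices to [d]. /butopkudir/ → budopkudir.
Rule 2 (pre-rhotic lowering): /i/ is a high vowel immediately before /r/, so it lowers to [e]. /budopkudir/ → budopkuder.
Rule 3 (stop-cluster a-epenthesis): /p/ and /k/ form a stop–stop cluster, so [a] is inserted between them. /budopkuder/ → budopakuder.

budopakuder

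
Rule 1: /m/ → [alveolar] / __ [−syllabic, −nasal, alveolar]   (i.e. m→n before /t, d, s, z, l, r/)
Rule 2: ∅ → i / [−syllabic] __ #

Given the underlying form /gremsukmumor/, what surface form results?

grensukmumori

Rule 1 (nasal place assimilation): /m/ precedes the alveolar consonant /s/, so it assimilates in place to [n]. /gremsukmumor/ → grensukmumor.
Rule 2 (final i-epenthesis): the form ends in the consonant /r/, so [i] is inserted word-finally. /grensukmumor/ → grensukmumori.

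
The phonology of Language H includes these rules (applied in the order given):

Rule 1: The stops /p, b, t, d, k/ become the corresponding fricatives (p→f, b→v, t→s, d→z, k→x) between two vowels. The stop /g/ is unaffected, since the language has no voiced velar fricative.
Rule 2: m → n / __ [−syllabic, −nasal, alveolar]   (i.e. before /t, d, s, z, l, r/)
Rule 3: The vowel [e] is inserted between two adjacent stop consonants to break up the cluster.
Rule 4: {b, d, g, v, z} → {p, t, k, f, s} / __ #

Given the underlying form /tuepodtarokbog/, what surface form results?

tuefodetarokebok

Rule 1 (intervocalic spirantization): /p/ is a stop between vowels /e/ and /o/, so it spirantizes to the fricative [f]. /tuepodtarokbog/ → tuefodtarokbog.
Rule 2 (nasal place assimilation): no segment meets the environment; /tuefodtarokbog/ is unchanged.
Rule 3 (stop-cluster e-epenthesis): /d/ and /t/ form a stop–stop cluster, so [e] is inserted between them. /k/ and /b/ form a stop–stop cluster, so [e] is inserted between them. /tuefodtarokbog/ → tuefodetarokebog.
Rule 4 (final devoicing): /g/ is a voiced obstruent in word-final position, so it devoices to [k]. /tuefodetarokebog/ → tuefodetarokebok.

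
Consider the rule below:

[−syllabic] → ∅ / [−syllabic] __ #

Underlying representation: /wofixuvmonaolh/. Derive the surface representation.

wofixuvmonaol

/h/ is the second consonant of a word-final cluster /lh/, so it deletes.
The other instances of /w/, /f/, /x/, /v/, /m/, /n/, /l/ do not occur in the required environment and remain unchanged.
Surface form: [wofixuvmonaol].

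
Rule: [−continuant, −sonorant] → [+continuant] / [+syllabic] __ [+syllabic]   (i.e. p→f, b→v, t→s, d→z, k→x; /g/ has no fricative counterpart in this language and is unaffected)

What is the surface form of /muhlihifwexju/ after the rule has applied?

muhlihifwexju

No segment of /muhlihifwexju/ meets the structural description of the rule, so the form surfaces unchanged.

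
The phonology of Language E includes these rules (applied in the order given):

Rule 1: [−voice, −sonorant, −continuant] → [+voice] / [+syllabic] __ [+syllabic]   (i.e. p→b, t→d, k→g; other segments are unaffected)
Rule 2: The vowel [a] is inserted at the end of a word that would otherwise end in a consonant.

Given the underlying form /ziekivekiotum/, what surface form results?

Rule 1 (intervocalic voicing): /k/ is a voiceless stop between vowels /e/ and /i/, so it voices to [g]. /k/ is a voiceless stop between vowels /e/ and /i/, so it voices to [g]. /t/ is a voiceless stop between vowels /o/ and /u/, so it voices to [d]. /ziekivekiotum/ → ziegivegiodum.
Rule 2 (final a-epenthesis): the form ends in the consonant /m/, so [a] is inserted word-finally. /ziegivegiodum/ → ziegivegioduma.

ziegivegioduma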